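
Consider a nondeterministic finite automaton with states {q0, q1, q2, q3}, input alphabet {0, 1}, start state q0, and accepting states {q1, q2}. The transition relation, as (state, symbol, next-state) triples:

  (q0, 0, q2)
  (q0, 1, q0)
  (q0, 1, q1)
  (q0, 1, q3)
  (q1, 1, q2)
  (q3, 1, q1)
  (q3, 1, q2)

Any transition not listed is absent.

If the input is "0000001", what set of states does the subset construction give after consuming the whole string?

∅

Start in {q0}.
Read '0': {q0} → {q2}.
Read '0': {q2} → ∅.
The set is empty and remains empty for the remaining 5 symbols.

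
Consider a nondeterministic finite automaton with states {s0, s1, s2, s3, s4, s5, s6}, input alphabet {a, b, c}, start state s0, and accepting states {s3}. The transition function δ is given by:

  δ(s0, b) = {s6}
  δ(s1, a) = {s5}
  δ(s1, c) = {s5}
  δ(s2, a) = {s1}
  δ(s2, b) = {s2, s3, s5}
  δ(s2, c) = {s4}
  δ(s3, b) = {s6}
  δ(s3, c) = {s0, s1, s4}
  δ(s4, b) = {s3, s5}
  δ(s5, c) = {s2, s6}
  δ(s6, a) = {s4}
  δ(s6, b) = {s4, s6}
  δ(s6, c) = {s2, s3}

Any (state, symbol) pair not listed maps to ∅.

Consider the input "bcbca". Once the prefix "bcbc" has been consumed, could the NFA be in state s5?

Start in {s0}.
Read 'b': {s0} → {s6}.
Read 'c': {s6} → {s2, s3}.
Read 'b': {s2, s3} → {s2, s3, s5, s6}.
Read 'c': {s2, s3, s5, s6} → {s0, s1, s2, s3, s4, s6}.
State s5 is not in {s0, s1, s2, s3, s4, s6}.

No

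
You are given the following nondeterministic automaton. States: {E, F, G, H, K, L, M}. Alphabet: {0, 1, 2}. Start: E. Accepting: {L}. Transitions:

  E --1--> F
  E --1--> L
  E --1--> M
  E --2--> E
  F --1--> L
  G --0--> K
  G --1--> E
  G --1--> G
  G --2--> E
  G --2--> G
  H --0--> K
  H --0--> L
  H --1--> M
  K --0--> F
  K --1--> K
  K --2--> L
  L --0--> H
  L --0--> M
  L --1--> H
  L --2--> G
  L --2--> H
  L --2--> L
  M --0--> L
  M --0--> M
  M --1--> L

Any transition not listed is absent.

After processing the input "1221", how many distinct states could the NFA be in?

6

Start in {E}.
Read '1': E→{F, L, M}; now {F, L, M}.
Read '2': F→∅, L→{G, H, L}, M→∅; now {G, H, L}.
Read '2': G→{E, G}, H→∅, L→{G, H, L}; now {E, G, H, L}.
Read '1': E→{F, L, M}, G→{E, G}, H→{M}, L→{H}; now {E, F, G, H, L, M}.
That set has 6 states.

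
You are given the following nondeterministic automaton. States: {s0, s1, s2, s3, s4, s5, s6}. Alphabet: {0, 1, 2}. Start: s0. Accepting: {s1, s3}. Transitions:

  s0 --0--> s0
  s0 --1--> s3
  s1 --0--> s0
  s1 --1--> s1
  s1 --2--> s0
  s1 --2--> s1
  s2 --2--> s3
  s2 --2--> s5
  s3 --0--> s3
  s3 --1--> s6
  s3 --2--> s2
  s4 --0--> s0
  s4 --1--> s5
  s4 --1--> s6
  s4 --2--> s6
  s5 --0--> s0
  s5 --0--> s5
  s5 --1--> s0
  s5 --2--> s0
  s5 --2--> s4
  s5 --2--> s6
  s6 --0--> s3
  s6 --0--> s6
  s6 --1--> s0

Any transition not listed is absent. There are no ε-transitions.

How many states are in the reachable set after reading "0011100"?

1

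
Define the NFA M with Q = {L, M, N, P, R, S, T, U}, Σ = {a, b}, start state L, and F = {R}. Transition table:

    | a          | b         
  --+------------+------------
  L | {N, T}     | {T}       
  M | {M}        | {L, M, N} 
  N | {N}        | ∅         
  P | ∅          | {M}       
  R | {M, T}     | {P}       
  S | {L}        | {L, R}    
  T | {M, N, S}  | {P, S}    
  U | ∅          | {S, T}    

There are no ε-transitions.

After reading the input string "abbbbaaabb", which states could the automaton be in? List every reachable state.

Start in {L}.
Read 'a': L→{N, T}; now {N, T}.
Read 'b': N→∅, T→{P, S}; now {P, S}.
Read 'b': P→{M}, S→{L, R}; now {L, M, R}.
Read 'b': L→{T}, M→{L, M, N}, R→{P}; now {L, M, N, P, T}.
Read 'b': L→{T}, M→{L, M, N}, N→∅, P→{M}, T→{P, S}; now {L, M, N, P, S, T}.
Read 'a': L→{N, T}, M→{M}, N→{N}, P→∅, S→{L}, T→{M, N, S}; now {L, M, N, S, T}.
Read 'a': L→{N, T}, M→{M}, N→{N}, S→{L}, T→{M, N, S}; now {L, M, N, S, T}.
Read 'a': L→{N, T}, M→{M}, N→{N}, S→{L}, T→{M, N, S}; now {L, M, N, S, T}.
Read 'b': L→{T}, M→{L, M, N}, N→∅, S→{L, R}, T→{P, S}; now {L, M, N, P, R, S, T}.
Read 'b': L→{T}, M→{L, M, N}, N→∅, P→{M}, R→{P}, S→{L, R}, T→{P, S}; now {L, M, N, P, R, S, T}.

{L, M, N, P, R, S, T}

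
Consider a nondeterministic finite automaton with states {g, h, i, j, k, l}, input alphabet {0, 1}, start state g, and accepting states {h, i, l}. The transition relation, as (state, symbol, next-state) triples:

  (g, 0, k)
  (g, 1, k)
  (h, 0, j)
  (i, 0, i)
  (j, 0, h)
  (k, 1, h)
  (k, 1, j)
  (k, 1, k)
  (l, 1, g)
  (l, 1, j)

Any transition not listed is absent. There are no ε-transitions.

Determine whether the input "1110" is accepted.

Start in {g}.
Read '1': {g} → {k}.
Read '1': {k} → {h, j, k}.
Read '1': {h, j, k} → {h, j, k}.
Read '0': {h, j, k} → {h, j}.
The final set {h, j} contains the accepting state h.

Yes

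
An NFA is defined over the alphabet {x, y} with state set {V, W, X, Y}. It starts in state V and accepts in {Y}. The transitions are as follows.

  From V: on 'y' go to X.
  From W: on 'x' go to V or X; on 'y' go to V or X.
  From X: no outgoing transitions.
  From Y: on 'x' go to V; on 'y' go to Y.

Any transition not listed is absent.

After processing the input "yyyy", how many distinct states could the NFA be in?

0

Start in {V}.
Read 'y': {V} → {X}.
Read 'y': {X} → ∅.
The set is empty and remains empty for the remaining 2 symbols.
That set has 0 states.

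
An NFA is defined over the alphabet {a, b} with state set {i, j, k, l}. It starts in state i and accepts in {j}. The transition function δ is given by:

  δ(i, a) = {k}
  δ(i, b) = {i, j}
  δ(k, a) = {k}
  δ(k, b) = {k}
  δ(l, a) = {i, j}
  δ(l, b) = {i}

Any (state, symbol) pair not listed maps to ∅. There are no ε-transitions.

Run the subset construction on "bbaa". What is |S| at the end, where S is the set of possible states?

1

Start in {i}.
Read 'b': {i} → {i, j}.
Read 'b': {i, j} → {i, j}.
Read 'a': {i, j} → {k}.
Read 'a': {k} → {k}.
That set has 1 state.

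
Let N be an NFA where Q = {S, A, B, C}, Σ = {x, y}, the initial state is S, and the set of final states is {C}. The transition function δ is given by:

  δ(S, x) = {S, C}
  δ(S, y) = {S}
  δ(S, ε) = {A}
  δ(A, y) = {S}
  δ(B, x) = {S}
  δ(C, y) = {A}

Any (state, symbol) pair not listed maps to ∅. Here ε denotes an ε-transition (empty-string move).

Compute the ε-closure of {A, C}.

Begin with {A, C}.
No ε-moves leave this set, so the closure equals the set itself.

{A, C}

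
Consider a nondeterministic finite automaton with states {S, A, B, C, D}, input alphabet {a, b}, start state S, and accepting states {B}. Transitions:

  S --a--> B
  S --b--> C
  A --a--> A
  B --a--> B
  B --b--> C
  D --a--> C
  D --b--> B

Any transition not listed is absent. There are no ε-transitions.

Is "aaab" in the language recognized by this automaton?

No

Start in {S}.
Read 'a': {S} → {B}.
Read 'a': {B} → {B}.
Read 'a': {B} → {B}.
Read 'b': {B} → {C}.
The final set {C} contains no accepting state.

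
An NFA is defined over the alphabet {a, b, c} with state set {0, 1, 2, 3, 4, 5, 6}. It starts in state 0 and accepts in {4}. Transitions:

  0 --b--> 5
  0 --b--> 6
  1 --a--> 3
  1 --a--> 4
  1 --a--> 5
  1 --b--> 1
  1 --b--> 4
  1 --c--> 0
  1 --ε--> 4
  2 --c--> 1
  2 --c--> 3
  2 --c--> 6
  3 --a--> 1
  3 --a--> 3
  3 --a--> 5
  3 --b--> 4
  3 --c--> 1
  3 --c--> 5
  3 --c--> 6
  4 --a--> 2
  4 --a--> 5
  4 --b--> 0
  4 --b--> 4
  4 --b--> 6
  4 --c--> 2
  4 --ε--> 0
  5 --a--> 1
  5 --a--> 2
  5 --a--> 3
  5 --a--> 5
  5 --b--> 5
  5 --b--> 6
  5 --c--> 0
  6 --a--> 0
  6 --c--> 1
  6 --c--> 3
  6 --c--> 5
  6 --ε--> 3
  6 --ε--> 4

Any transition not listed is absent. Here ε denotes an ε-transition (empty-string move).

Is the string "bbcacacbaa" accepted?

Yes

Start in {0}.
Read 'b': 0→{5, 6}; union {5, 6}; ε-closure = {0, 3, 4, 5, 6}.
Read 'b': 0→{5, 6}, 3→{4}, 4→{0, 4, 6}, 5→{5, 6}, 6→∅; union {0, 4, 5, 6}; ε-closure = {0, 3, 4, 5, 6}.
Read 'c': 0→∅, 3→{1, 5, 6}, 4→{2}, 5→{0}, 6→{1, 3, 5}; union {0, 1, 2, 3, 5, 6}; ε-closure = {0, 1, 2, 3, 4, 5, 6}.
Read 'a': 0→∅, 1→{3, 4, 5}, 2→∅, 3→{1, 3, 5}, 4→{2, 5}, 5→{1, 2, 3, 5}, 6→{0}; now {0, 1, 2, 3, 4, 5}.
Read 'c': 0→∅, 1→{0}, 2→{1, 3, 6}, 3→{1, 5, 6}, 4→{2}, 5→{0}; union {0, 1, 2, 3, 5, 6}; ε-closure = {0, 1, 2, 3, 4, 5, 6}.
Read 'a': 0→∅, 1→{3, 4, 5}, 2→∅, 3→{1, 3, 5}, 4→{2, 5}, 5→{1, 2, 3, 5}, 6→{0}; now {0, 1, 2, 3, 4, 5}.
Read 'c': 0→∅, 1→{0}, 2→{1, 3, 6}, 3→{1, 5, 6}, 4→{2}, 5→{0}; union {0, 1, 2, 3, 5, 6}; ε-closure = {0, 1, 2, 3, 4, 5, 6}.
Read 'b': 0→{5, 6}, 1→{1, 4}, 2→∅, 3→{4}, 4→{0, 4, 6}, 5→{5, 6}, 6→∅; union {0, 1, 4, 5, 6}; ε-closure = {0, 1, 3, 4, 5, 6}.
Read 'a': 0→∅, 1→{3, 4, 5}, 3→{1, 3, 5}, 4→{2, 5}, 5→{1, 2, 3, 5}, 6→{0}; now {0, 1, 2, 3, 4, 5}.
Read 'a': 0→∅, 1→{3, 4, 5}, 2→∅, 3→{1, 3, 5}, 4→{2, 5}, 5→{1, 2, 3, 5}; union {1, 2, 3, 4, 5}; ε-closure = {0, 1, 2, 3, 4, 5}.
The final set {0, 1, 2, 3, 4, 5} contains the accepting state 4.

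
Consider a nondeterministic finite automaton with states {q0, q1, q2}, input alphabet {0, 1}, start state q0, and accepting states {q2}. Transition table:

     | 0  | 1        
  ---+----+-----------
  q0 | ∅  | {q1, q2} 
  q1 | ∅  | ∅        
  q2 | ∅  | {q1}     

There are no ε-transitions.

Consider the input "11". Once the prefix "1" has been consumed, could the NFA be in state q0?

Start in {q0}.
Read '1': {q0} → {q1, q2}.
State q0 is not in {q1, q2}.

No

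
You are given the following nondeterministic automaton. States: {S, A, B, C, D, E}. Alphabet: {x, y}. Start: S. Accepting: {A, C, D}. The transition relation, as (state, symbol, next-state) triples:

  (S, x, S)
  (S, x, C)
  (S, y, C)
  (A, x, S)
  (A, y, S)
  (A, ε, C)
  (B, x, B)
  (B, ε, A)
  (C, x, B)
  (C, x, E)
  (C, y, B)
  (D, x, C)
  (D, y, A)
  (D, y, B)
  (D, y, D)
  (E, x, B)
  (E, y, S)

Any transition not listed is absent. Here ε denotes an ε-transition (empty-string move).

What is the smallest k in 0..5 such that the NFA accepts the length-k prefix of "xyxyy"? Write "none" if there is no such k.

Start in {S}.
Read 'x': {S} → {S, C}.
None of the earlier sets intersect F, but {S, C} does.

1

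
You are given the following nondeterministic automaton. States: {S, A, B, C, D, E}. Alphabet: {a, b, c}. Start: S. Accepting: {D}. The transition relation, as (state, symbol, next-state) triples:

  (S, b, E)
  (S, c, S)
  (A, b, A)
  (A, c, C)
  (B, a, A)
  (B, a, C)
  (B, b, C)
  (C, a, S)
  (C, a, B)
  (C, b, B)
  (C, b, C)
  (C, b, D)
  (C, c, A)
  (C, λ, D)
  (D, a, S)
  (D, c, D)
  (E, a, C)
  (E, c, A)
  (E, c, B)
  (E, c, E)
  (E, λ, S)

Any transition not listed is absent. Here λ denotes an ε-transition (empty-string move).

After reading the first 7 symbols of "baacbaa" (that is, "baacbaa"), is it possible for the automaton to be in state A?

Start in {S}.
Read 'b': S→{E}; union {E}; ε-closure = {S, E}.
Read 'a': S→∅, E→{C}; union {C}; ε-closure = {C, D}.
Read 'a': C→{S, B}, D→{S}; now {S, B}.
Read 'c': S→{S}, B→∅; now {S}.
Read 'b': S→{E}; union {E}; ε-closure = {S, E}.
Read 'a': S→∅, E→{C}; union {C}; ε-closure = {C, D}.
Read 'a': C→{S, B}, D→{S}; now {S, B}.
State A is not in {S, B}.

No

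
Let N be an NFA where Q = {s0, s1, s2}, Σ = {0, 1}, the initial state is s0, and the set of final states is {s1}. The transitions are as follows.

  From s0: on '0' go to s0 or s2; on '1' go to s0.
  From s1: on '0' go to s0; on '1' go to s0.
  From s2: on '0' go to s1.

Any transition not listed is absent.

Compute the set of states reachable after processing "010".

{s0, s2}

Start in {s0}.
Read '0': {s0} → {s0, s2}.
Read '1': {s0, s2} → {s0}.
Read '0': {s0} → {s0, s2}.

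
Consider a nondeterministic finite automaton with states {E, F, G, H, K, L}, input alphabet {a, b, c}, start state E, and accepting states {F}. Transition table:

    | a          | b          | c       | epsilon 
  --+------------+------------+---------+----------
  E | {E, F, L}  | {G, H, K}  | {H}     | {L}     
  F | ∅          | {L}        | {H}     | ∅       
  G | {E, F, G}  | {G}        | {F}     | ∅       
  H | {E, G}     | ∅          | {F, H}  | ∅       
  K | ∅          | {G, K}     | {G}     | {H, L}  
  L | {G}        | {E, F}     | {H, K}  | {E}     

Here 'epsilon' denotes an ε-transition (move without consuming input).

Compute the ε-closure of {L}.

Begin with {L}.
ε-move L → E; add E.

{E, L}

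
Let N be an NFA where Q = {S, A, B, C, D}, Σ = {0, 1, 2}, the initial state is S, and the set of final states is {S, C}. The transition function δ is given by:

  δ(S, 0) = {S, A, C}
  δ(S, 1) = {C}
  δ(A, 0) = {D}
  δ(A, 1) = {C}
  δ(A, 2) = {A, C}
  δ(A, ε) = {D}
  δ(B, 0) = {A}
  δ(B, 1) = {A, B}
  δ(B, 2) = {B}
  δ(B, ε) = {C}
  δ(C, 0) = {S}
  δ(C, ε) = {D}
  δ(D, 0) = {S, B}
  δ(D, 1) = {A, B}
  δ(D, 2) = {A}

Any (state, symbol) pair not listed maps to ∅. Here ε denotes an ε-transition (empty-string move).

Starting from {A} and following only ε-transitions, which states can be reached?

{A, D}

Begin with {A}.
ε-move A → D; add D.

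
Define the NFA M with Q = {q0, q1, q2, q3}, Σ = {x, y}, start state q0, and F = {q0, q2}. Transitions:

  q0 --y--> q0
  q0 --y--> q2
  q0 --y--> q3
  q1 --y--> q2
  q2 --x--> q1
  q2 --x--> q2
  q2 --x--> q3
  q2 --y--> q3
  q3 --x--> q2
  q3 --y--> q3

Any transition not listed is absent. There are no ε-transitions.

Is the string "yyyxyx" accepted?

Yes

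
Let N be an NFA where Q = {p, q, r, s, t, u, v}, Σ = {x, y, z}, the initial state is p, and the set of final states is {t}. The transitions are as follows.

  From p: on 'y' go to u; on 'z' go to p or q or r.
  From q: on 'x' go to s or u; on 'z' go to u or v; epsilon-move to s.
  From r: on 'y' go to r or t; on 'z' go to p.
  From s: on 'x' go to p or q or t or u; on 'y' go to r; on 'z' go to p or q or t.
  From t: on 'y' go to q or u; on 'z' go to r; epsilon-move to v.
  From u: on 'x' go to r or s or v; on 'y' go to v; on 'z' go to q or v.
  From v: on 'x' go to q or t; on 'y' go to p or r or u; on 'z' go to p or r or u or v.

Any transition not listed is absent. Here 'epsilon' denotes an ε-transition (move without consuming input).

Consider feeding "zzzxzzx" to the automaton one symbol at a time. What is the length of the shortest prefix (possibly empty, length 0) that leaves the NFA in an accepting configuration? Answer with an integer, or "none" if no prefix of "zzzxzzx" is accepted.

Start in {p}.
Read 'z': p→{p, q, r}; union {p, q, r}; ε-closure = {p, q, r, s}.
Read 'z': p→{p, q, r}, q→{u, v}, r→{p}, s→{p, q, t}; union {p, q, r, t, u, v}; ε-closure = {p, q, r, s, t, u, v}.
None of the earlier sets intersect F, but {p, q, r, s, t, u, v} does.

2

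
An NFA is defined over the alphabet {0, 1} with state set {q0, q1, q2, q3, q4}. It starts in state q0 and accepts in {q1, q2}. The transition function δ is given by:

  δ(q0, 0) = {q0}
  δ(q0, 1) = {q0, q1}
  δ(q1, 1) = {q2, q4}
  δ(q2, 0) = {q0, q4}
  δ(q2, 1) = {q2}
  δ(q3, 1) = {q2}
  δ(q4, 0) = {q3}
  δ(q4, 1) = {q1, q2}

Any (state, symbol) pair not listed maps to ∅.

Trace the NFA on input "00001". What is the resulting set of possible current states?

{q0, q1}

Start in {q0}.
Read '0': {q0} → {q0}.
Read '0': {q0} → {q0}.
Read '0': {q0} → {q0}.
Read '0': {q0} → {q0}.
Read '1': {q0} → {q0, q1}.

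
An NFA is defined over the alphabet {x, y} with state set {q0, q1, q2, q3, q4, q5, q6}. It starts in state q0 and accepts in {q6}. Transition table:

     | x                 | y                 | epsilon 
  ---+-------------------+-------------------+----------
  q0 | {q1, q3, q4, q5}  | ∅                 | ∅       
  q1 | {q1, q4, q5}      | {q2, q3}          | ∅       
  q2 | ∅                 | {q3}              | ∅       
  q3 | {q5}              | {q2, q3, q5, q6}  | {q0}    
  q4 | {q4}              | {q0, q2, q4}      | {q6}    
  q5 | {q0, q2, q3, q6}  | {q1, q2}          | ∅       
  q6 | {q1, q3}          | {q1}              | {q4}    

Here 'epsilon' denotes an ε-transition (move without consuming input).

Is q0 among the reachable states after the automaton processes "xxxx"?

Yes

Start in {q0}.
Read 'x': q0→{q1, q3, q4, q5}; union {q1, q3, q4, q5}; ε-closure = {q0, q1, q3, q4, q5, q6}.
Read 'x': q0→{q1, q3, q4, q5}, q1→{q1, q4, q5}, q3→{q5}, q4→{q4}, q5→{q0, q2, q3, q6}, q6→{q1, q3}; now {q0, q1, q2, q3, q4, q5, q6}.
Read 'x': q0→{q1, q3, q4, q5}, q1→{q1, q4, q5}, q2→∅, q3→{q5}, q4→{q4}, q5→{q0, q2, q3, q6}, q6→{q1, q3}; now {q0, q1, q2, q3, q4, q5, q6}.
Read 'x': q0→{q1, q3, q4, q5}, q1→{q1, q4, q5}, q2→∅, q3→{q5}, q4→{q4}, q5→{q0, q2, q3, q6}, q6→{q1, q3}; now {q0, q1, q2, q3, q4, q5, q6}.
State q0 is in {q0, q1, q2, q3, q4, q5, q6}.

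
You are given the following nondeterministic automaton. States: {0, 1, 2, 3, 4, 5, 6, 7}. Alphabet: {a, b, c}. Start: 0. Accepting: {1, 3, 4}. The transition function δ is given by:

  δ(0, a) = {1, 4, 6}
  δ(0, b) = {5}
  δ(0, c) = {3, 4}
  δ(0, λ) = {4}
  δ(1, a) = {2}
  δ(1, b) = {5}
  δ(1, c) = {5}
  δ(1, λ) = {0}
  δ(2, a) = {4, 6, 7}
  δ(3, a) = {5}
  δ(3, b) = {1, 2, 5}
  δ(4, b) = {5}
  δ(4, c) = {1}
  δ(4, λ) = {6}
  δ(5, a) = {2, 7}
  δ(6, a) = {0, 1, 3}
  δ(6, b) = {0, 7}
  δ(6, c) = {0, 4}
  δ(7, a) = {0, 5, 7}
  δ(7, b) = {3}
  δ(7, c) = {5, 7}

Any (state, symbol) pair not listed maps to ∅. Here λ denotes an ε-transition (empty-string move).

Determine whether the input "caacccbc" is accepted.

Start: ε-closure({0}) = {0, 4, 6}.
Read 'c': {0, 4, 6} → {0, 1, 3, 4, 6}.
Read 'a': {0, 1, 3, 4, 6} → {0, 1, 2, 3, 4, 5, 6}.
Read 'a': {0, 1, 2, 3, 4, 5, 6} → {0, 1, 2, 3, 4, 5, 6, 7}.
Read 'c': {0, 1, 2, 3, 4, 5, 6, 7} → {0, 1, 3, 4, 5, 6, 7}.
Read 'c': {0, 1, 3, 4, 5, 6, 7} → {0, 1, 3, 4, 5, 6, 7}.
Read 'c': {0, 1, 3, 4, 5, 6, 7} → {0, 1, 3, 4, 5, 6, 7}.
Read 'b': {0, 1, 3, 4, 5, 6, 7} → {0, 1, 2, 3, 4, 5, 6, 7}.
Read 'c': {0, 1, 2, 3, 4, 5, 6, 7} → {0, 1, 3, 4, 5, 6, 7}.
The final set {0, 1, 3, 4, 5, 6, 7} contains the accepting states 1, 3, 4.

Yes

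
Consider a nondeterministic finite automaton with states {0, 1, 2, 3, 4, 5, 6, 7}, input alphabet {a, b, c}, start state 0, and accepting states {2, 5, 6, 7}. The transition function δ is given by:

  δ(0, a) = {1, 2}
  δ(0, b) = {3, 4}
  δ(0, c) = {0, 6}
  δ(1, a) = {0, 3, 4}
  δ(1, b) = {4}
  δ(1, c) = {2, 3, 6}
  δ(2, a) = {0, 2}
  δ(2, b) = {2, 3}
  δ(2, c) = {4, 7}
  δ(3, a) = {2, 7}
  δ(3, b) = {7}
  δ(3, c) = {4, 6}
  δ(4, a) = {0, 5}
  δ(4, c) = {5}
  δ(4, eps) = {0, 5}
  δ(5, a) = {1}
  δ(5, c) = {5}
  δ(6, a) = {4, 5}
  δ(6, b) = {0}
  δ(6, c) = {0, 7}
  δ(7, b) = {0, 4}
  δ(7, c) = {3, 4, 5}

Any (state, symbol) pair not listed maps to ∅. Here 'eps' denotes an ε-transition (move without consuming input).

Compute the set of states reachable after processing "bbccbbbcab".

Start in {0}.
Read 'b': 0→{3, 4}; union {3, 4}; ε-closure = {0, 3, 4, 5}.
Read 'b': 0→{3, 4}, 3→{7}, 4→∅, 5→∅; union {3, 4, 7}; ε-closure = {0, 3, 4, 5, 7}.
Read 'c': 0→{0, 6}, 3→{4, 6}, 4→{5}, 5→{5}, 7→{3, 4, 5}; now {0, 3, 4, 5, 6}.
Read 'c': 0→{0, 6}, 3→{4, 6}, 4→{5}, 5→{5}, 6→{0, 7}; now {0, 4, 5, 6, 7}.
Read 'b': 0→{3, 4}, 4→∅, 5→∅, 6→{0}, 7→{0, 4}; union {0, 3, 4}; ε-closure = {0, 3, 4, 5}.
Read 'b': 0→{3, 4}, 3→{7}, 4→∅, 5→∅; union {3, 4, 7}; ε-closure = {0, 3, 4, 5, 7}.
Read 'b': 0→{3, 4}, 3→{7}, 4→∅, 5→∅, 7→{0, 4}; union {0, 3, 4, 7}; ε-closure = {0, 3, 4, 5, 7}.
Read 'c': 0→{0, 6}, 3→{4, 6}, 4→{5}, 5→{5}, 7→{3, 4, 5}; now {0, 3, 4, 5, 6}.
Read 'a': 0→{1, 2}, 3→{2, 7}, 4→{0, 5}, 5→{1}, 6→{4, 5}; now {0, 1, 2, 4, 5, 7}.
Read 'b': 0→{3, 4}, 1→{4}, 2→{2, 3}, 4→∅, 5→∅, 7→{0, 4}; union {0, 2, 3, 4}; ε-closure = {0, 2, 3, 4, 5}.

{0, 2, 3, 4, 5}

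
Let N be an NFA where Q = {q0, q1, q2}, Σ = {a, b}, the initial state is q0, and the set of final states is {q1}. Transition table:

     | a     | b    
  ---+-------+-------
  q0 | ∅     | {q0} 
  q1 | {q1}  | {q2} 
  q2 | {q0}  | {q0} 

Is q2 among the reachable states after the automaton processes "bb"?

Start in {q0}.
Read 'b': q0→{q0}; now {q0}.
Read 'b': q0→{q0}; now {q0}.
State q2 is not in {q0}.

No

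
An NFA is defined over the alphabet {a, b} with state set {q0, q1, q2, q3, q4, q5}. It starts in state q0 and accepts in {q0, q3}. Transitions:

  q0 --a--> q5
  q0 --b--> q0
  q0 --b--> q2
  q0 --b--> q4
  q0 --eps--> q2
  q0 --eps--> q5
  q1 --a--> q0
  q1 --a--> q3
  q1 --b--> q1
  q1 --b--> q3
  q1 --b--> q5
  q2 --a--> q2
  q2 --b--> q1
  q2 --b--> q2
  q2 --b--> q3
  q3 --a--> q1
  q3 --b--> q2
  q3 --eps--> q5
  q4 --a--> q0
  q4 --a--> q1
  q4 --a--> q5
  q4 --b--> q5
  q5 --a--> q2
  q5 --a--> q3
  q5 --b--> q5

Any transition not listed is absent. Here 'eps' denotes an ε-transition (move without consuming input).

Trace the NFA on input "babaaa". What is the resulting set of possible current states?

{q0, q1, q2, q3, q5}

Start: ε-closure({q0}) = {q0, q2, q5}.
Read 'b': {q0, q2, q5} → {q0, q1, q2, q3, q4, q5}.
Read 'a': {q0, q1, q2, q3, q4, q5} → {q0, q1, q2, q3, q5}.
Read 'b': {q0, q1, q2, q3, q5} → {q0, q1, q2, q3, q4, q5}.
Read 'a': {q0, q1, q2, q3, q4, q5} → {q0, q1, q2, q3, q5}.
Read 'a': {q0, q1, q2, q3, q5} → {q0, q1, q2, q3, q5}.
Read 'a': {q0, q1, q2, q3, q5} → {q0, q1, q2, q3, q5}.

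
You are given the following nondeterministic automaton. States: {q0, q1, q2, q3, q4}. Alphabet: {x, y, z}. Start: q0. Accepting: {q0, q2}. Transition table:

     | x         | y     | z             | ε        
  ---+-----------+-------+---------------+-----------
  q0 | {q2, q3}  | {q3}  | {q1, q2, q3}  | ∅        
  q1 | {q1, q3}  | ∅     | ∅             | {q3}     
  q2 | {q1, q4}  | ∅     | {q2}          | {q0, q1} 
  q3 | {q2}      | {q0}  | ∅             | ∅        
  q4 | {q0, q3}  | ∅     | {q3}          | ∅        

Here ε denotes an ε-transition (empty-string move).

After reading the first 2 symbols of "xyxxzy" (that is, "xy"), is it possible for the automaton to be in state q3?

Start in {q0}.
Read 'x': q0→{q2, q3}; union {q2, q3}; ε-closure = {q0, q1, q2, q3}.
Read 'y': q0→{q3}, q1→∅, q2→∅, q3→{q0}; now {q0, q3}.
State q3 is in {q0, q3}.

Yes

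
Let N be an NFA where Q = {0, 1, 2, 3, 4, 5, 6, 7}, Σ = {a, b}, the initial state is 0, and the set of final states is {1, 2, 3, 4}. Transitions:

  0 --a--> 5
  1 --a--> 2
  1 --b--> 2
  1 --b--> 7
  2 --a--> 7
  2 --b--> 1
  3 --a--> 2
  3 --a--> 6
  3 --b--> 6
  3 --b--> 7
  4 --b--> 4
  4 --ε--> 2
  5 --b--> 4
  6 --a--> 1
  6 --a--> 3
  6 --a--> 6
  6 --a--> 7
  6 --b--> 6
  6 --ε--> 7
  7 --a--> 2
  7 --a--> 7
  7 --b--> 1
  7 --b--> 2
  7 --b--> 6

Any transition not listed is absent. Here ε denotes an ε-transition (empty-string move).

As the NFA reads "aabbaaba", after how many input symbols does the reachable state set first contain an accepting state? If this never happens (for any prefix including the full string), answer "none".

Start in {0}.
Read 'a': 0→{5}; now {5}.
Read 'a': 5→∅; now ∅.
The set is empty and remains empty for the remaining 6 symbols.
No reachable set along the way intersects F.

none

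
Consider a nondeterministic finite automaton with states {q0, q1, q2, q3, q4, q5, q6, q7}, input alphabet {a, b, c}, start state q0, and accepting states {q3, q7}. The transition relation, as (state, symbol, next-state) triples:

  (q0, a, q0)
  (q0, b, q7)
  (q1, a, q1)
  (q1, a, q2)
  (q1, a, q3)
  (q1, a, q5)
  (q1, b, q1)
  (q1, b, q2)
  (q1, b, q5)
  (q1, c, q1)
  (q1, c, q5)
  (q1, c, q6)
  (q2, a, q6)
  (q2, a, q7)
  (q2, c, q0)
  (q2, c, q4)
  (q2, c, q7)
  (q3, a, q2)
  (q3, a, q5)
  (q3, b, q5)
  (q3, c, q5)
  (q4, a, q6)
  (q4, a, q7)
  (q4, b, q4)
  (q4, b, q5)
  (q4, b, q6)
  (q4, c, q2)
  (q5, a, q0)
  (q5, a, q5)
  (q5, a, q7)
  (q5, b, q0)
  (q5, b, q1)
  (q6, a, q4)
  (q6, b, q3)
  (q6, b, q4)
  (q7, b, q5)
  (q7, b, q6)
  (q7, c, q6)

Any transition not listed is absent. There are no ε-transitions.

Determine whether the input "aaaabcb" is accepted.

Yes

Start in {q0}.
Read 'a': {q0} → {q0}.
Read 'a': {q0} → {q0}.
Read 'a': {q0} → {q0}.
Read 'a': {q0} → {q0}.
Read 'b': {q0} → {q7}.
Read 'c': {q7} → {q6}.
Read 'b': {q6} → {q3, q4}.
The final set {q3, q4} contains the accepting state q3.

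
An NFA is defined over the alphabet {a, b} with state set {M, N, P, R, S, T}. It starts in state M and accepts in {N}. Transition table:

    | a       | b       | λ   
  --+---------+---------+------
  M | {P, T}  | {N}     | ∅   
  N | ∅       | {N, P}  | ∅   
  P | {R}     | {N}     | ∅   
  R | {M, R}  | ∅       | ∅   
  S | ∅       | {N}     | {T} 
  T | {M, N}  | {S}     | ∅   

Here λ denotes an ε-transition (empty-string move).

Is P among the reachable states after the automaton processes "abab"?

Start in {M}.
Read 'a': M→{P, T}; now {P, T}.
Read 'b': P→{N}, T→{S}; union {N, S}; ε-closure = {N, S, T}.
Read 'a': N→∅, S→∅, T→{M, N}; now {M, N}.
Read 'b': M→{N}, N→{N, P}; now {N, P}.
State P is in {N, P}.

Yes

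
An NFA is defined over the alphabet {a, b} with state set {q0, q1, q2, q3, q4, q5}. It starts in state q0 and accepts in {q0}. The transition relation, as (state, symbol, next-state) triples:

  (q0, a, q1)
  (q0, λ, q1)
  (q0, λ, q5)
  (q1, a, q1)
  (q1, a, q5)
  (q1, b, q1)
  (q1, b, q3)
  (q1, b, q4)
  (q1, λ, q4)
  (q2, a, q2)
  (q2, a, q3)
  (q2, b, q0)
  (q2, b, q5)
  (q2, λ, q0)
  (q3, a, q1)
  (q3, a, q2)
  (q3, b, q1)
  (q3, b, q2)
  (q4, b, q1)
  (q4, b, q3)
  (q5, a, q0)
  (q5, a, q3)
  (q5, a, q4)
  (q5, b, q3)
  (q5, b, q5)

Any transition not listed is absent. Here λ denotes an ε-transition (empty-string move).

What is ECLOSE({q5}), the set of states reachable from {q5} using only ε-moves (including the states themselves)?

{q5}

Begin with {q5}.
No ε-moves leave this set, so the closure equals the set itself.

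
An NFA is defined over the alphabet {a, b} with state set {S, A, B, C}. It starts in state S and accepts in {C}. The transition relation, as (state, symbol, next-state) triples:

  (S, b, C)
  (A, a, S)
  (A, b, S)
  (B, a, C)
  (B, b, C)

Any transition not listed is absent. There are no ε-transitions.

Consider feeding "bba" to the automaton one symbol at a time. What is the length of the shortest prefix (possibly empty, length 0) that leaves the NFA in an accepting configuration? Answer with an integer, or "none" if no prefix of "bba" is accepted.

1

Start in {S}.
Read 'b': {S} → {C}.
None of the earlier sets intersect F, but {C} does.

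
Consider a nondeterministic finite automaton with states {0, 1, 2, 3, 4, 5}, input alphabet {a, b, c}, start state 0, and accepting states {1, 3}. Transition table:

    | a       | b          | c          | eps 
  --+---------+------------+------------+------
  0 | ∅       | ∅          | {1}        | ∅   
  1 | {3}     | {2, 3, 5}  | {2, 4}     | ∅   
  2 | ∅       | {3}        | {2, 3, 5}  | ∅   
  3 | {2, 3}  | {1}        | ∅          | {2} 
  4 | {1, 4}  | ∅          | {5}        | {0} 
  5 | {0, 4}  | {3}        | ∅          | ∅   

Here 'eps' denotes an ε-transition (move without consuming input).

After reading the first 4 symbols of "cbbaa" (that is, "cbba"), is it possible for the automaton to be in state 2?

Yes

Start in {0}.
Read 'c': {0} → {1}.
Read 'b': {1} → {2, 3, 5}.
Read 'b': {2, 3, 5} → {1, 2, 3}.
Read 'a': {1, 2, 3} → {2, 3}.
State 2 is in {2, 3}.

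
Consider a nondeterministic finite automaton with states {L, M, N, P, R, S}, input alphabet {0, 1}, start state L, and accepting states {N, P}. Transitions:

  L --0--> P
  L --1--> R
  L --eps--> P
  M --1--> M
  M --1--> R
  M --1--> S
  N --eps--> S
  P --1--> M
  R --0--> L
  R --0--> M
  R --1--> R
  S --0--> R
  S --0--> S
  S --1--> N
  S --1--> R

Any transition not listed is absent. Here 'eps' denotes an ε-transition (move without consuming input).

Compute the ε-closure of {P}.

{P}

Begin with {P}.
No ε-moves leave this set, so the closure equals the set itself.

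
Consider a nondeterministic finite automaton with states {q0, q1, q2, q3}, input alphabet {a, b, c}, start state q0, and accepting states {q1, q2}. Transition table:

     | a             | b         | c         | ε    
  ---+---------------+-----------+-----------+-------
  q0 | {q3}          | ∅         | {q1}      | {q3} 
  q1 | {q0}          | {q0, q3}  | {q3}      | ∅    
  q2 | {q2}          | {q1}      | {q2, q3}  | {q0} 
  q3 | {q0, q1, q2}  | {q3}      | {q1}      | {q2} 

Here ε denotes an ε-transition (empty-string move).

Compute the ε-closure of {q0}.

{q0, q2, q3}

Begin with {q0}.
ε-move q0 → q3; add q3.
ε-move q3 → q2; add q2.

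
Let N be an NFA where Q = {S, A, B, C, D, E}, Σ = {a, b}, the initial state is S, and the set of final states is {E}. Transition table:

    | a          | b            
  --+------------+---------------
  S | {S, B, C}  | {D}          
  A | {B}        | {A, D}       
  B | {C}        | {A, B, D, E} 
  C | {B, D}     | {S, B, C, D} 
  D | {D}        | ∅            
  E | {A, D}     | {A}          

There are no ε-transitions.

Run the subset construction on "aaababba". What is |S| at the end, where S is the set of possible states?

5

Start in {S}.
Read 'a': {S} → {S, B, C}.
Read 'a': {S, B, C} → {S, B, C, D}.
Read 'a': {S, B, C, D} → {S, B, C, D}.
Read 'b': {S, B, C, D} → {S, A, B, C, D, E}.
Read 'a': {S, A, B, C, D, E} → {S, A, B, C, D}.
Read 'b': {S, A, B, C, D} → {S, A, B, C, D, E}.
Read 'b': {S, A, B, C, D, E} → {S, A, B, C, D, E}.
Read 'a': {S, A, B, C, D, E} → {S, A, B, C, D}.
That set has 5 states.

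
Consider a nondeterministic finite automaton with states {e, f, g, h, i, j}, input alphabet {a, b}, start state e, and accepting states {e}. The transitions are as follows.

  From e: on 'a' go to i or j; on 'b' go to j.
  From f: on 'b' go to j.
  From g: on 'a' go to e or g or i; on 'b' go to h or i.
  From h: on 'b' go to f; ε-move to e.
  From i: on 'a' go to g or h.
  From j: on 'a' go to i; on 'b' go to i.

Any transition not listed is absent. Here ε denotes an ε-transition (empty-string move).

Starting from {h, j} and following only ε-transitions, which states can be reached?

Begin with {h, j}.
ε-move h → e; add e.

{e, h, j}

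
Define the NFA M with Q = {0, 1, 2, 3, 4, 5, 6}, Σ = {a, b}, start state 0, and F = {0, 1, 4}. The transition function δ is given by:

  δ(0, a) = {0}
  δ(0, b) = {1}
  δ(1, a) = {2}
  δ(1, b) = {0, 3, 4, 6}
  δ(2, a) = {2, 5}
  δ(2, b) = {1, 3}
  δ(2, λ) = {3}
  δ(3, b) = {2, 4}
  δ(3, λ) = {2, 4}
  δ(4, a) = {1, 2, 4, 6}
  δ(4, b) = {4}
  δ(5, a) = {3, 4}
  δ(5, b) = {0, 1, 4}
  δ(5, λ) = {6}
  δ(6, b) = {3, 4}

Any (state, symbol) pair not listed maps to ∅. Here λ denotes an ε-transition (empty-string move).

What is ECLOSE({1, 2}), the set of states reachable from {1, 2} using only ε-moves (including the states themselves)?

Begin with {1, 2}.
ε-move 2 → 3; add 3.
ε-move 3 → 4; add 4.

{1, 2, 3, 4}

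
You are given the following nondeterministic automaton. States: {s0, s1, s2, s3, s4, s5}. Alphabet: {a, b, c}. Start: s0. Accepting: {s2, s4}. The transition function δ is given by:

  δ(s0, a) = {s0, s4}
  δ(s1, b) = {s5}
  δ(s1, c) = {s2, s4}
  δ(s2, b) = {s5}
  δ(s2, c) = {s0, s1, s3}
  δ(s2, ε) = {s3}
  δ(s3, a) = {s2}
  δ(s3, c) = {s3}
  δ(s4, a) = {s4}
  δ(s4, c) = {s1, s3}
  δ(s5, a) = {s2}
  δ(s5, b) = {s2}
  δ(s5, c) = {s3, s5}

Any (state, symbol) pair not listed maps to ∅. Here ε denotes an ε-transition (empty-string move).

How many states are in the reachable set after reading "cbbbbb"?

Start in {s0}.
Read 'c': s0→∅; now ∅.
The set is empty and remains empty for the remaining 5 symbols.
That set has 0 states.

0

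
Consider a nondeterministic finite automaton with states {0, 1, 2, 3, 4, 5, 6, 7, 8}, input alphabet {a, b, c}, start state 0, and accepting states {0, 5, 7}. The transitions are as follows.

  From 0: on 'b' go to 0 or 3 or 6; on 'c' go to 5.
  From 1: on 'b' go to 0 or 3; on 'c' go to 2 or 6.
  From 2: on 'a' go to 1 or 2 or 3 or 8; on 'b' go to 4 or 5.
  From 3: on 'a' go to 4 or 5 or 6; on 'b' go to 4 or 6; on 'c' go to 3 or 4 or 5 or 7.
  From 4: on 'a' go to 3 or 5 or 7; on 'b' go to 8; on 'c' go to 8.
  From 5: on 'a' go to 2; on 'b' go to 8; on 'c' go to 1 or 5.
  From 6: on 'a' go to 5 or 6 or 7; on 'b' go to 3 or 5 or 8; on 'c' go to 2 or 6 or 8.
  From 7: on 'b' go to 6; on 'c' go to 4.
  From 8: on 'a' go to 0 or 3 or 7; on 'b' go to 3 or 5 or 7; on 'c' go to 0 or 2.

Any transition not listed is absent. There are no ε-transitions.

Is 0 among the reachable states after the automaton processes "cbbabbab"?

Yes

Start in {0}.
Read 'c': {0} → {5}.
Read 'b': {5} → {8}.
Read 'b': {8} → {3, 5, 7}.
Read 'a': {3, 5, 7} → {2, 4, 5, 6}.
Read 'b': {2, 4, 5, 6} → {3, 4, 5, 8}.
Read 'b': {3, 4, 5, 8} → {3, 4, 5, 6, 7, 8}.
Read 'a': {3, 4, 5, 6, 7, 8} → {0, 2, 3, 4, 5, 6, 7}.
Read 'b': {0, 2, 3, 4, 5, 6, 7} → {0, 3, 4, 5, 6, 8}.
State 0 is in {0, 3, 4, 5, 6, 8}.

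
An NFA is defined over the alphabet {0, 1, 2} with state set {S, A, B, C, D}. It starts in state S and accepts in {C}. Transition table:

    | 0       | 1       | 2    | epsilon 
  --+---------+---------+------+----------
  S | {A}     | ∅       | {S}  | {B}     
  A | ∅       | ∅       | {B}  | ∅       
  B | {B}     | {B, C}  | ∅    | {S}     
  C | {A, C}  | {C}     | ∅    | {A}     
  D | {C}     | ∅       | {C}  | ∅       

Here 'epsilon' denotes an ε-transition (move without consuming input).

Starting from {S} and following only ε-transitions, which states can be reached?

{S, B}

Begin with {S}.
ε-move S → B; add B.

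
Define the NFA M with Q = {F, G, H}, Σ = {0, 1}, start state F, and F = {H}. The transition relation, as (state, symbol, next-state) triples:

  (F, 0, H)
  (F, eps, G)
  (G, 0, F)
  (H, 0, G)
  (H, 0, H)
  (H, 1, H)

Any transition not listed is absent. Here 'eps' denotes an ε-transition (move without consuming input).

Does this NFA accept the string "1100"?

No

Start: ε-closure({F}) = {F, G}.
Read '1': F→∅, G→∅; now ∅.
The set is empty and remains empty for the remaining 3 symbols.
The final set ∅ contains no accepting state.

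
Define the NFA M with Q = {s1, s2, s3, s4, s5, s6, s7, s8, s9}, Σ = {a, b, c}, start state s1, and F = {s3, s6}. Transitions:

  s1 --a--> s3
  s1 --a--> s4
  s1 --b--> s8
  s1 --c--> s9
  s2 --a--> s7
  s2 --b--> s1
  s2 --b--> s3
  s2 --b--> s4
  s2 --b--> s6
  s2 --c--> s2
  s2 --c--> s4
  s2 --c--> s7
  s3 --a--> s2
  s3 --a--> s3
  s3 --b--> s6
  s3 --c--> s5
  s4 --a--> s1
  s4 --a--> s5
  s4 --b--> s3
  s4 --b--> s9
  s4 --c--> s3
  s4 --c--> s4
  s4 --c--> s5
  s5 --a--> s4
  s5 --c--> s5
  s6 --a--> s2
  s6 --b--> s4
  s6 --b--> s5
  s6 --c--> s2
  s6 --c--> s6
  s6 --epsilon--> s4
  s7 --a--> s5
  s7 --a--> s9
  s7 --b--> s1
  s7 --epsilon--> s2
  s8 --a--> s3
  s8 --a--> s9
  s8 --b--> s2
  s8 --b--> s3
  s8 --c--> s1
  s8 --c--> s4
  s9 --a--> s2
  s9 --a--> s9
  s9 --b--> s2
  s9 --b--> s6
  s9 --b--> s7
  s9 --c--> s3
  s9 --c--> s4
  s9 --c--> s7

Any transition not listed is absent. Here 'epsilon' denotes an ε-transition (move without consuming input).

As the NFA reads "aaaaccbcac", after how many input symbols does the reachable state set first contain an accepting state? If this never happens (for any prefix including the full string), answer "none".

1

Start in {s1}.
Read 'a': {s1} → {s3, s4}.
None of the earlier sets intersect F, but {s3, s4} does.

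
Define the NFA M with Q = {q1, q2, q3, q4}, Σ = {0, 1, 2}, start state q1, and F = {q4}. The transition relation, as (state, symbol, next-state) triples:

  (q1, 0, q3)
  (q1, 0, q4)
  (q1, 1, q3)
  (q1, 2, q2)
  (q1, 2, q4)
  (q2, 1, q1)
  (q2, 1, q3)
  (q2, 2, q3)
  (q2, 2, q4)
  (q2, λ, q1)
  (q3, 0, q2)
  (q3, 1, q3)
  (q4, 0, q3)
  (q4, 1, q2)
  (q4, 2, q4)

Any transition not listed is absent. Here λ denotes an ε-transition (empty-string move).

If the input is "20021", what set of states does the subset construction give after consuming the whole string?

Start in {q1}.
Read '2': {q1} → {q1, q2, q4}.
Read '0': {q1, q2, q4} → {q3, q4}.
Read '0': {q3, q4} → {q1, q2, q3}.
Read '2': {q1, q2, q3} → {q1, q2, q3, q4}.
Read '1': {q1, q2, q3, q4} → {q1, q2, q3}.

{q1, q2, q3}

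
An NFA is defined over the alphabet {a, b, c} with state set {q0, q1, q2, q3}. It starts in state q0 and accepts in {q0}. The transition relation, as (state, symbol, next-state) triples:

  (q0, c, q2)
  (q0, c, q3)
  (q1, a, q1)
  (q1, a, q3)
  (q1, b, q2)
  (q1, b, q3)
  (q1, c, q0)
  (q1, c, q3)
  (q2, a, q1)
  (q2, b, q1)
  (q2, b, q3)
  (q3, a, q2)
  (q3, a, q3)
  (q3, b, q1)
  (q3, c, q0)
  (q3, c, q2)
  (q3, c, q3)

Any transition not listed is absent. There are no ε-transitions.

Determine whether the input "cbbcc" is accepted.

Yes

Start in {q0}.
Read 'c': q0→{q2, q3}; now {q2, q3}.
Read 'b': q2→{q1, q3}, q3→{q1}; now {q1, q3}.
Read 'b': q1→{q2, q3}, q3→{q1}; now {q1, q2, q3}.
Read 'c': q1→{q0, q3}, q2→∅, q3→{q0, q2, q3}; now {q0, q2, q3}.
Read 'c': q0→{q2, q3}, q2→∅, q3→{q0, q2, q3}; now {q0, q2, q3}.
The final set {q0, q2, q3} contains the accepting state q0.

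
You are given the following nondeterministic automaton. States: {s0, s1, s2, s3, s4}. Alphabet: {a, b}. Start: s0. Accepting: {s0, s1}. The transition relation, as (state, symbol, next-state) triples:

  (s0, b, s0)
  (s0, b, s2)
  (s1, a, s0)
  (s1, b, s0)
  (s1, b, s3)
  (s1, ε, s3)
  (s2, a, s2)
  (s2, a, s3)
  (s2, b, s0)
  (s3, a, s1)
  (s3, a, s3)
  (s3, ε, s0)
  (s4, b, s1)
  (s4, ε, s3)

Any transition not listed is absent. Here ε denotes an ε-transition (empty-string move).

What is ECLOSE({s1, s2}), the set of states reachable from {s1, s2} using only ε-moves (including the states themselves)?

{s0, s1, s2, s3}

Begin with {s1, s2}.
ε-move s1 → s3; add s3.
ε-move s3 → s0; add s0.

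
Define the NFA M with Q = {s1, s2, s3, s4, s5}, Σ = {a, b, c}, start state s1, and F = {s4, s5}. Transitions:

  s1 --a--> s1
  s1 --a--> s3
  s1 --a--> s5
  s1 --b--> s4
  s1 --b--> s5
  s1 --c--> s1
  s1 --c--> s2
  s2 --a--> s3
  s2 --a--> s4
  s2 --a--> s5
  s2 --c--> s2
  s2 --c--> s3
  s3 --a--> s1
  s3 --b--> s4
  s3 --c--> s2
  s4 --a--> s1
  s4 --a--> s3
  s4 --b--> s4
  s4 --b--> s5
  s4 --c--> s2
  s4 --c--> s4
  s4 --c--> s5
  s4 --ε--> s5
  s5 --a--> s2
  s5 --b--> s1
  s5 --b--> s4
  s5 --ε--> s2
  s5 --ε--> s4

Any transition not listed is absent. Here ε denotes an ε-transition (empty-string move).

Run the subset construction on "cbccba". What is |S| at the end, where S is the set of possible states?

Start in {s1}.
Read 'c': s1→{s1, s2}; now {s1, s2}.
Read 'b': s1→{s4, s5}, s2→∅; union {s4, s5}; ε-closure = {s2, s4, s5}.
Read 'c': s2→{s2, s3}, s4→{s2, s4, s5}, s5→∅; now {s2, s3, s4, s5}.
Read 'c': s2→{s2, s3}, s3→{s2}, s4→{s2, s4, s5}, s5→∅; now {s2, s3, s4, s5}.
Read 'b': s2→∅, s3→{s4}, s4→{s4, s5}, s5→{s1, s4}; union {s1, s4, s5}; ε-closure = {s1, s2, s4, s5}.
Read 'a': s1→{s1, s3, s5}, s2→{s3, s4, s5}, s4→{s1, s3}, s5→{s2}; now {s1, s2, s3, s4, s5}.
That set has 5 states.

5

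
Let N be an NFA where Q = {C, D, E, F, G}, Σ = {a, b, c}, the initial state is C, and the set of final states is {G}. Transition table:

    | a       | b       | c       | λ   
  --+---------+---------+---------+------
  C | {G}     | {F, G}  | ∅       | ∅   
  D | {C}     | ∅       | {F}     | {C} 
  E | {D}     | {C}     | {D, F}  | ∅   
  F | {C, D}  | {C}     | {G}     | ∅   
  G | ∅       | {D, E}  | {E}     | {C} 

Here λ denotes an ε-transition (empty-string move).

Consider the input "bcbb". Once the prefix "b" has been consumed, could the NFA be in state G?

Yes

Start in {C}.
Read 'b': C→{F, G}; union {F, G}; ε-closure = {C, F, G}.
State G is in {C, F, G}.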